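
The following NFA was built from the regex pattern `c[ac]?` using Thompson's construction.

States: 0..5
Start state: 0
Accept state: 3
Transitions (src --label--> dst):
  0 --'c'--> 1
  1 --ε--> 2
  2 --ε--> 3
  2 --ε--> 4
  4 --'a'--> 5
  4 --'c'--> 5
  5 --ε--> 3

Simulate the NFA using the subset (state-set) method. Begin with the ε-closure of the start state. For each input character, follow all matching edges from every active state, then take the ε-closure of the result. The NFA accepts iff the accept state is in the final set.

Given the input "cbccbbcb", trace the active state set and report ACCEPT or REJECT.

initial (ε-close {0}): {0}
'c' @ 1: {1,2,3,4}  [accepting]
'b' @ 2: {}  — state set empty
rest 'ccbbcb' ignored (set empty)
after full input: {}  (accept=3 not in)

Answer: REJECT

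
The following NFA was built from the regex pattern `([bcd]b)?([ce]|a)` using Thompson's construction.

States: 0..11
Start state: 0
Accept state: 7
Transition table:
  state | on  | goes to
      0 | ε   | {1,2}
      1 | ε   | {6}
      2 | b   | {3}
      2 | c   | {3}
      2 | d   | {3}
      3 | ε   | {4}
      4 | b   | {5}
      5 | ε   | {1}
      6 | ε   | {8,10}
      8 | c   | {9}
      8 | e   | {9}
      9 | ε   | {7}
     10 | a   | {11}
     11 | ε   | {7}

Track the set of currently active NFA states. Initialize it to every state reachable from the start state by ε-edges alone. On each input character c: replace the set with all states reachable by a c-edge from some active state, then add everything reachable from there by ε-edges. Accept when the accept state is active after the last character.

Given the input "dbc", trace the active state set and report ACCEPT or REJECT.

Answer: ACCEPT

Trace:
S₀ = ε-closure({0}) = {0,1,2,6,8,10}
'd' @ 1: {3,4}
'b' @ 2: {1,5,6,8,10}
'c' @ 3: {7,9}  ✓accept
after full input: {7,9}  (accept=7 in)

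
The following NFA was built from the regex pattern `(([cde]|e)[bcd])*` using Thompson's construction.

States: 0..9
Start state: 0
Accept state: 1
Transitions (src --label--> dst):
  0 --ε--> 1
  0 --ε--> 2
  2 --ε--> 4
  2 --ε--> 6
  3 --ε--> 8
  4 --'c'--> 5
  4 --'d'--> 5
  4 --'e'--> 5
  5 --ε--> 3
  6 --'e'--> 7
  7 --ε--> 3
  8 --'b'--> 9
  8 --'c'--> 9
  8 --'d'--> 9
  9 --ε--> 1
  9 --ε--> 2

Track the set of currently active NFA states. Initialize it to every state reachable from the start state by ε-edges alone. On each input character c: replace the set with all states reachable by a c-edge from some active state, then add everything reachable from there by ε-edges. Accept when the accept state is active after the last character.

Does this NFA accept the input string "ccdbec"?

start: ε-closure({0}) = {0,1,2,4,6}
'c' @ 1: {3,5,8}
'c' @ 2: {1,2,4,6,9}  [accepting]
'd' @ 3: {3,5,8}
'b' @ 4: {1,2,4,6,9}  [accepting]
'e' @ 5: {3,5,7,8}
'c' @ 6: {1,2,4,6,9}  [accepting]
after full input: {1,2,4,6,9}  (accept=1 in)

Answer: ACCEPT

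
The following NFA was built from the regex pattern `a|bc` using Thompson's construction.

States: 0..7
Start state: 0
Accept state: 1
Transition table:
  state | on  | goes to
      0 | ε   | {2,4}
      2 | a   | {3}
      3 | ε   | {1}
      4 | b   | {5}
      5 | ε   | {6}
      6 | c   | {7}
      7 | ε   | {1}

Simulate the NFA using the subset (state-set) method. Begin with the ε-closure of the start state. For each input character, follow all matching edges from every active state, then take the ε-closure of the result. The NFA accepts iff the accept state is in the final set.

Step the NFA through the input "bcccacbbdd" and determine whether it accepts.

S₀ = ε-closure({0}) = {0,2,4}
'b' @ 1: {5,6}
'c' @ 2: {1,7}  (accept∈set)
'c' @ 3: {}  — state set empty
rest 'cacbbdd' ignored (set empty)
after full input: {}  (accept=1 not in)

Answer: REJECT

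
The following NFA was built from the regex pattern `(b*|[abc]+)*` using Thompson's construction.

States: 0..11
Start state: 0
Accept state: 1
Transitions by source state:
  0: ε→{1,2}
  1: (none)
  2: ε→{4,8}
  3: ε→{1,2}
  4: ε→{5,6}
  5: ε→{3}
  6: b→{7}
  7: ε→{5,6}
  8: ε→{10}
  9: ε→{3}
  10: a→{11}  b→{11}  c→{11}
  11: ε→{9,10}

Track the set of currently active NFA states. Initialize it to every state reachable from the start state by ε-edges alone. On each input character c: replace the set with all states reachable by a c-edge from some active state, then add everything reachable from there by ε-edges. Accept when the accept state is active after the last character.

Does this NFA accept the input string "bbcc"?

initial (ε-close {0}): {0,1,2,3,4,5,6,8,10}
'b' @ 1: {1,2,3,4,5,6,7,8,9,10,11}  ✓accept
'b' @ 2: {1,2,3,4,5,6,7,8,9,10,11}  ✓accept
'c' @ 3: {1,2,3,4,5,6,8,9,10,11}  ✓accept
'c' @ 4: {1,2,3,4,5,6,8,9,10,11}  ✓accept
final: {1,2,3,4,5,6,8,9,10,11}; accept 1 in set

Answer: ACCEPT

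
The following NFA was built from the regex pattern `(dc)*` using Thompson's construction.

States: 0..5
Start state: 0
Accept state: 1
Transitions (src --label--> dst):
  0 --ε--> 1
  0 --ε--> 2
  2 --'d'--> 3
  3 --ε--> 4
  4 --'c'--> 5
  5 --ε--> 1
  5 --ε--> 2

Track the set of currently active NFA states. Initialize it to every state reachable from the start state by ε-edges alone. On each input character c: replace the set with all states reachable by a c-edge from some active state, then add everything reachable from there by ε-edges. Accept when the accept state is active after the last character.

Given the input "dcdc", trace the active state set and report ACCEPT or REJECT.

Answer: ACCEPT

Derivation:
S₀ = ε-closure({0}) = {0,1,2}
'd' @ 1: {3,4}
'c' @ 2: {1,2,5}  [accepting]
'd' @ 3: {3,4}
'c' @ 4: {1,2,5}  [accepting]
end set {1,2,5} — state 1 in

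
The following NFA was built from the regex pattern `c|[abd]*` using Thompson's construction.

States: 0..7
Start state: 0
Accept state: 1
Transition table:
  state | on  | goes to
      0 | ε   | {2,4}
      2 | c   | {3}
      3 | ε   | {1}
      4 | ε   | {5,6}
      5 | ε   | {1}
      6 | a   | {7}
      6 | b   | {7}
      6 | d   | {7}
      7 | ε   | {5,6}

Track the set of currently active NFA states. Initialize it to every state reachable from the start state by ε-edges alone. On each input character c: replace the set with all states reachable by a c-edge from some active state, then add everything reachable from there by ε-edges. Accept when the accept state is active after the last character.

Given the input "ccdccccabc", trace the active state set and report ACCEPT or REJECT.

Answer: REJECT

Derivation:
S₀ = ε-closure({0}) = {0,1,2,4,5,6}
'c' @ 1: {1,3}  ✓accept
'c' @ 2: {}  — state set empty
rest 'dccccabc' ignored (set empty)
after full input: {}  (accept=1 not in)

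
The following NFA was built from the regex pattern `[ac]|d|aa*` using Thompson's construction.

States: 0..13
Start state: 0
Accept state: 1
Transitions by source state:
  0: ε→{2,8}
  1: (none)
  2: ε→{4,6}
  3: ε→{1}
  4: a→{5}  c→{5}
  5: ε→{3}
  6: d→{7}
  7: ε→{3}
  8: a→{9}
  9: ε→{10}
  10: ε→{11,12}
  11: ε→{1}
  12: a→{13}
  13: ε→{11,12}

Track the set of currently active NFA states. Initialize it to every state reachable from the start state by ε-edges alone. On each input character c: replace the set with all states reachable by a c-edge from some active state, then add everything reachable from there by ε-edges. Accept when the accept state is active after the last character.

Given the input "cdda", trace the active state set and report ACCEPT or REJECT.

start: ε-closure({0}) = {0,2,4,6,8}
'c' @ 1: {1,3,5}  [accepting]
'd' @ 2: {}  — state set empty
rest 'da' ignored (set empty)
end set {} — state 1 not in

Answer: REJECT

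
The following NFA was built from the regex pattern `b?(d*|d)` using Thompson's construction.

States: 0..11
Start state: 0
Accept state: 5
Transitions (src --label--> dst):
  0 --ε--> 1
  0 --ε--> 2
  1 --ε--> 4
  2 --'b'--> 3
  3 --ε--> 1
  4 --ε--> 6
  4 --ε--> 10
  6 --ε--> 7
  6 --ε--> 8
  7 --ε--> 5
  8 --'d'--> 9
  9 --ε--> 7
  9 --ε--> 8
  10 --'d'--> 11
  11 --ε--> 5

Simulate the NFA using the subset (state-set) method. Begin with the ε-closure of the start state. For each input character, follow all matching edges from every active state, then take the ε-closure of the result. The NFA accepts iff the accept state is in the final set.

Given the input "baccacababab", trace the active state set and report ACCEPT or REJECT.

Answer: REJECT

Derivation:
initial (ε-close {0}): {0,1,2,4,5,6,7,8,10}
'b' @ 1: {1,3,4,5,6,7,8,10}  ✓accept
'a' @ 2: {}  — state set empty
rest 'ccacababab' ignored (set empty)
after full input: {}  (accept=5 not in)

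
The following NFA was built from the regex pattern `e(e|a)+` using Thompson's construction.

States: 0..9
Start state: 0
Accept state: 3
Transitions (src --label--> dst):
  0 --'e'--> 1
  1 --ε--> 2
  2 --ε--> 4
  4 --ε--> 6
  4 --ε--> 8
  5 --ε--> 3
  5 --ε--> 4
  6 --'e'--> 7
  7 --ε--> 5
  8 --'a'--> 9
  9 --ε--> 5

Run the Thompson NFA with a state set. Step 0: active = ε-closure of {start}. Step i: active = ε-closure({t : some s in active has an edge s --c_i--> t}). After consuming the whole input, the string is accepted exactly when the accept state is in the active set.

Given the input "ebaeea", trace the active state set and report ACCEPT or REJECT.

start: ε-closure({0}) = {0}
'e' @ 1: {1,2,4,6,8}
'b' @ 2: {}  — state set empty
rest 'aeea' ignored (set empty)
final: {}; accept 3 not in set

Answer: REJECT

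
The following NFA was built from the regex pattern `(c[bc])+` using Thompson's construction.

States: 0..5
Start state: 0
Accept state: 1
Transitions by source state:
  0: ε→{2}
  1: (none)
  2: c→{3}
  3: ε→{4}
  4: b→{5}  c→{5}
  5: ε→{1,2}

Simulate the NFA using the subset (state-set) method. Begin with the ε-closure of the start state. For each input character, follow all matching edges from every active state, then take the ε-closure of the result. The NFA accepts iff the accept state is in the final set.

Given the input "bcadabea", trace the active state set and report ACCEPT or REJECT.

Answer: REJECT

Derivation:
S₀ = ε-closure({0}) = {0,2}
'b' @ 1: {}  — dead — no transitions
rest 'cadabea' ignored (set empty)
end set {} — state 1 not in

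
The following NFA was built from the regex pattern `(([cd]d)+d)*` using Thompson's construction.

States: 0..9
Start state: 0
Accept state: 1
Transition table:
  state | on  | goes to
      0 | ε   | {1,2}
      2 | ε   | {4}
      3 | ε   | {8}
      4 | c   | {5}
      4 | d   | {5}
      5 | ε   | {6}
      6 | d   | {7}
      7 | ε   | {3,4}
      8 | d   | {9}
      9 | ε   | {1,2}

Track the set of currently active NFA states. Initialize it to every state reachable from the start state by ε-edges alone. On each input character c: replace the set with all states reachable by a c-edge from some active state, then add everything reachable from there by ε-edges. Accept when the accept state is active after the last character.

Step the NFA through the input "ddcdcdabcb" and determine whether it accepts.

Answer: REJECT

Trace:
initial (ε-close {0}): {0,1,2,4}
'd' @ 1: {5,6}
'd' @ 2: {3,4,7,8}
'c' @ 3: {5,6}
'd' @ 4: {3,4,7,8}
'c' @ 5: {5,6}
'd' @ 6: {3,4,7,8}
'a' @ 7: {}  — dead — no transitions
rest 'bcb' ignored (set empty)
end set {} — state 1 not in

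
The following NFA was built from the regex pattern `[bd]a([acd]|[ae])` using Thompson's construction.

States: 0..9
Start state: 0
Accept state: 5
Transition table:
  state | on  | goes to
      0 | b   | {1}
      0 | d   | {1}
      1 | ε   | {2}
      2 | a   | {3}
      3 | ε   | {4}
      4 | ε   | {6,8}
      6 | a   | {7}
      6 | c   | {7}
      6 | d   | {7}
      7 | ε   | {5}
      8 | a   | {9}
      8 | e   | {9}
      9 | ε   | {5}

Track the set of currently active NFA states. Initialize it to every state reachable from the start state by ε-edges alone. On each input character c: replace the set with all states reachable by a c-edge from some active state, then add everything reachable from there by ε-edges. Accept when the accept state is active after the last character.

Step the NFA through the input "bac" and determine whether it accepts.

start: ε-closure({0}) = {0}
'b' @ 1: {1,2}
'a' @ 2: {3,4,6,8}
'c' @ 3: {5,7}  ✓accept
after full input: {5,7}  (accept=5 in)

Answer: ACCEPT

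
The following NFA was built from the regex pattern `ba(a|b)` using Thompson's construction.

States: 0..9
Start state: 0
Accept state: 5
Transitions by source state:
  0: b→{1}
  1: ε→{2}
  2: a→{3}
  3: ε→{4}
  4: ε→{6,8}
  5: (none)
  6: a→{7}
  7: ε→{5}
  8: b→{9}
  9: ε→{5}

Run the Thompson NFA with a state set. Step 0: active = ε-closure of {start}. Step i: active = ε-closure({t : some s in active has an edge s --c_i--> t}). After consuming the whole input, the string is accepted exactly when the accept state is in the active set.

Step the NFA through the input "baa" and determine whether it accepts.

initial (ε-close {0}): {0}
'b' @ 1: {1,2}
'a' @ 2: {3,4,6,8}
'a' @ 3: {5,7}  [accepting]
after full input: {5,7}  (accept=5 in)

Answer: ACCEPT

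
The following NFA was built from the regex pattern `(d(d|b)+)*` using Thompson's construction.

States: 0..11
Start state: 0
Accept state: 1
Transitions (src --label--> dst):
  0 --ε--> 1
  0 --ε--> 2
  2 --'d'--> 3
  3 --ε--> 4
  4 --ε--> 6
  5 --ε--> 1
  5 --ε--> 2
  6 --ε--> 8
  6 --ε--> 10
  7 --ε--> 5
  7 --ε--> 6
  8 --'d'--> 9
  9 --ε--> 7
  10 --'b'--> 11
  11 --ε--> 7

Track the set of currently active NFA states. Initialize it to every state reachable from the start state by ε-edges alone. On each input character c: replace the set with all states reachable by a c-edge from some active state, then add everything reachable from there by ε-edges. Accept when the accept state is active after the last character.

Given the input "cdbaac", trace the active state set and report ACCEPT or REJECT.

S₀ = ε-closure({0}) = {0,1,2}
'c' @ 1: {}  — no active states
rest 'dbaac' ignored (set empty)
final: {}; accept 1 not in set

Answer: REJECT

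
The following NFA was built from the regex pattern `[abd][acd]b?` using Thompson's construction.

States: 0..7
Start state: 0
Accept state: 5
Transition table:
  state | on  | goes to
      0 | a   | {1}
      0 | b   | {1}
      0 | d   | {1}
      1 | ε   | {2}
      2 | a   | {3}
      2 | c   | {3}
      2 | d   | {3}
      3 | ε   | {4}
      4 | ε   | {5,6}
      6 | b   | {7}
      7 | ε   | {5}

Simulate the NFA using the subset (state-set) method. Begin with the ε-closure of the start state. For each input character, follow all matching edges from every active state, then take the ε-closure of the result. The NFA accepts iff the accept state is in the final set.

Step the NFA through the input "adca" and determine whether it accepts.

initial (ε-close {0}): {0}
'a' @ 1: {1,2}
'd' @ 2: {3,4,5,6}  [accepting]
'c' @ 3: {}  — dead — no transitions
rest 'a' ignored (set empty)
after full input: {}  (accept=5 not in)

Answer: REJECT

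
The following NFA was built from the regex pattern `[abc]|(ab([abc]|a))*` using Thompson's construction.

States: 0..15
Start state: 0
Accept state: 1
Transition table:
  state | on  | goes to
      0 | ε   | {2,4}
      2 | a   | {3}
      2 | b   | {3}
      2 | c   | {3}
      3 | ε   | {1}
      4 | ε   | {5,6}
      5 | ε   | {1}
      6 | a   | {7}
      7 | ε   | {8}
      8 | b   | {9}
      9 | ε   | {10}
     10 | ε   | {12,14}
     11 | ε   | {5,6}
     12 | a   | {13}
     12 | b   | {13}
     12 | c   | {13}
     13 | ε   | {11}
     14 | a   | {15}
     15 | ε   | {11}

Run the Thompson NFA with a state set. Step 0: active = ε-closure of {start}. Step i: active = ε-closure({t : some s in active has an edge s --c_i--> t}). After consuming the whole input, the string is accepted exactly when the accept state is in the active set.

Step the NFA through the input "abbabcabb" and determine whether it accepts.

initial (ε-close {0}): {0,1,2,4,5,6}
'a' @ 1: {1,3,7,8}  ✓accept
'b' @ 2: {9,10,12,14}
'b' @ 3: {1,5,6,11,13}  ✓accept
'a' @ 4: {7,8}
'b' @ 5: {9,10,12,14}
'c' @ 6: {1,5,6,11,13}  ✓accept
'a' @ 7: {7,8}
'b' @ 8: {9,10,12,14}
'b' @ 9: {1,5,6,11,13}  ✓accept
final: {1,5,6,11,13}; accept 1 in set

Answer: ACCEPT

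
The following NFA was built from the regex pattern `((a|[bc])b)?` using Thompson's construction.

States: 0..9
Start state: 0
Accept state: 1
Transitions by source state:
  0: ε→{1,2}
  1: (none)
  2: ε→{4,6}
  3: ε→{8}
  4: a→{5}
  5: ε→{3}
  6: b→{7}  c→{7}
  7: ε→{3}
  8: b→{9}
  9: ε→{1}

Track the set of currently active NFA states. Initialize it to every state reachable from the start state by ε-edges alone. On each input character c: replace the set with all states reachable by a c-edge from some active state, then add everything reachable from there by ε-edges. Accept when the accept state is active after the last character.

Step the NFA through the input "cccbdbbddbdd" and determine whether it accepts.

start: ε-closure({0}) = {0,1,2,4,6}
'c' @ 1: {3,7,8}
'c' @ 2: {}  — no active states
rest 'cbdbbddbdd' ignored (set empty)
end set {} — state 1 not in

Answer: REJECT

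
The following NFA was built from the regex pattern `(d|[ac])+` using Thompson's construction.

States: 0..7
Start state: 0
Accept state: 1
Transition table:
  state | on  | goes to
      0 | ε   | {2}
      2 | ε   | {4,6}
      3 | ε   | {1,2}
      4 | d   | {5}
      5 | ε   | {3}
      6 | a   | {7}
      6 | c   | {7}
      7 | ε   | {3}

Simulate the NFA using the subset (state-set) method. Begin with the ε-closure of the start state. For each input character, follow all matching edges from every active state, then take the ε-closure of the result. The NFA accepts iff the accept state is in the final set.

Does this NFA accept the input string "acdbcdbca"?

initial (ε-close {0}): {0,2,4,6}
'a' @ 1: {1,2,3,4,6,7}  ✓accept
'c' @ 2: {1,2,3,4,6,7}  ✓accept
'd' @ 3: {1,2,3,4,5,6}  ✓accept
'b' @ 4: {}  — no active states
rest 'cdbca' ignored (set empty)
end set {} — state 1 not in

Answer: REJECT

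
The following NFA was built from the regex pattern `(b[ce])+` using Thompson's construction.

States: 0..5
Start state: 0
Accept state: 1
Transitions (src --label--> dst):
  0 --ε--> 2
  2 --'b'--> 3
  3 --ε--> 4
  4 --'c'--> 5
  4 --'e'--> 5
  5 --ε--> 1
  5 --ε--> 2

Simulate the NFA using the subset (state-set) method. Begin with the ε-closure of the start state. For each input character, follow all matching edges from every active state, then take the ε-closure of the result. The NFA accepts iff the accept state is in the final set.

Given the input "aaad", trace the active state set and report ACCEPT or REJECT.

Answer: REJECT

Derivation:
start: ε-closure({0}) = {0,2}
'a' @ 1: {}  — dead — no transitions
rest 'aad' ignored (set empty)
end set {} — state 1 not in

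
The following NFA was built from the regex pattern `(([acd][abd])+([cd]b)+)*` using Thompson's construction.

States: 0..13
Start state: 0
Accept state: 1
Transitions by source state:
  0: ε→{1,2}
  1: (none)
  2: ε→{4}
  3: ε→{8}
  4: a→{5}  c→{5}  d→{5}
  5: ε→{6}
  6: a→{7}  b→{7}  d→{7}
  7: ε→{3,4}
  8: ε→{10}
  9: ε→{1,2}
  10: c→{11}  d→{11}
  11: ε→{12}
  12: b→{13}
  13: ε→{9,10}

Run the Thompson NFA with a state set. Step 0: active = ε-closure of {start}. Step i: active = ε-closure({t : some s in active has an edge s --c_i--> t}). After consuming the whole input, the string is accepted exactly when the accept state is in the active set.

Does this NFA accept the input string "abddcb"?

initial (ε-close {0}): {0,1,2,4}
'a' @ 1: {5,6}
'b' @ 2: {3,4,7,8,10}
'd' @ 3: {5,6,11,12}
'd' @ 4: {3,4,7,8,10}
'c' @ 5: {5,6,11,12}
'b' @ 6: {1,2,3,4,7,8,9,10,13}  [accepting]
final: {1,2,3,4,7,8,9,10,13}; accept 1 in set

Answer: ACCEPT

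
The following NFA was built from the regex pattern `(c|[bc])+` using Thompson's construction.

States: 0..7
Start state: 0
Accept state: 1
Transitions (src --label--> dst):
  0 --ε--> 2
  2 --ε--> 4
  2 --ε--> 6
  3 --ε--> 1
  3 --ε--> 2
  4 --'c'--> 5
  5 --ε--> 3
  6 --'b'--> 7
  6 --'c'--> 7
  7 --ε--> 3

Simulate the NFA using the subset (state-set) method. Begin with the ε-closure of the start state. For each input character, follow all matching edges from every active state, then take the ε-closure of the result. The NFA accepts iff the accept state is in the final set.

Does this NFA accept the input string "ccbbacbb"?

Answer: REJECT

Derivation:
initial (ε-close {0}): {0,2,4,6}
'c' @ 1: {1,2,3,4,5,6,7}  (accept∈set)
'c' @ 2: {1,2,3,4,5,6,7}  (accept∈set)
'b' @ 3: {1,2,3,4,6,7}  (accept∈set)
'b' @ 4: {1,2,3,4,6,7}  (accept∈set)
'a' @ 5: {}  — no active states
rest 'cbb' ignored (set empty)
after full input: {}  (accept=1 not in)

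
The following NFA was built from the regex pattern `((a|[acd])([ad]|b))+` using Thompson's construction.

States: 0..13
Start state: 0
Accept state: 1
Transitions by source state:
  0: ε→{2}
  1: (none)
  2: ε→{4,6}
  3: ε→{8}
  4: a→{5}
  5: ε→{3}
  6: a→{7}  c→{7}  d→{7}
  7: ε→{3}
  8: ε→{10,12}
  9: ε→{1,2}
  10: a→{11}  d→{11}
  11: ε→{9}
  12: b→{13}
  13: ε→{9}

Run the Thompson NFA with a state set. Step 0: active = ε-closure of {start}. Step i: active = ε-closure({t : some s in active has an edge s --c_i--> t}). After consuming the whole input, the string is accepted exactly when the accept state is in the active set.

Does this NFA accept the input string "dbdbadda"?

Answer: ACCEPT

Trace:
initial (ε-close {0}): {0,2,4,6}
'd' @ 1: {3,7,8,10,12}
'b' @ 2: {1,2,4,6,9,13}  [accepting]
'd' @ 3: {3,7,8,10,12}
'b' @ 4: {1,2,4,6,9,13}  [accepting]
'a' @ 5: {3,5,7,8,10,12}
'd' @ 6: {1,2,4,6,9,11}  [accepting]
'd' @ 7: {3,7,8,10,12}
'a' @ 8: {1,2,4,6,9,11}  [accepting]
end set {1,2,4,6,9,11} — state 1 in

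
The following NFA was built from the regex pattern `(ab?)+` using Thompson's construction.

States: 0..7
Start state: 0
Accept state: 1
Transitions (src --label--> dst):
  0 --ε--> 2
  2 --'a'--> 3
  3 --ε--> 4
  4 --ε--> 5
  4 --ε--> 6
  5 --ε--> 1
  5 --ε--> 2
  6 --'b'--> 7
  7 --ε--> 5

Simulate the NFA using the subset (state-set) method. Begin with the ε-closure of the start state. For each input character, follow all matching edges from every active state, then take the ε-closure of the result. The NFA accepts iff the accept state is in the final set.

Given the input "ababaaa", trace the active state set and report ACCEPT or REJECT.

start: ε-closure({0}) = {0,2}
'a' @ 1: {1,2,3,4,5,6}  [accepting]
'b' @ 2: {1,2,5,7}  [accepting]
'a' @ 3: {1,2,3,4,5,6}  [accepting]
'b' @ 4: {1,2,5,7}  [accepting]
'a' @ 5: {1,2,3,4,5,6}  [accepting]
'a' @ 6: {1,2,3,4,5,6}  [accepting]
'a' @ 7: {1,2,3,4,5,6}  [accepting]
end set {1,2,3,4,5,6} — state 1 in

Answer: ACCEPT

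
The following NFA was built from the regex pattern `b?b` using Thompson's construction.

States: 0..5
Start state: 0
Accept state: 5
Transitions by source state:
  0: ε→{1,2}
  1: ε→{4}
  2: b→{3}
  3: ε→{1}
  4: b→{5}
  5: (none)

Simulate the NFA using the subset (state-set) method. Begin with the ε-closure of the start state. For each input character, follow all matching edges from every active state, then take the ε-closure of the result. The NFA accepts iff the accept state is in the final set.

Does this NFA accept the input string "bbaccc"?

Answer: REJECT

Steps:
initial (ε-close {0}): {0,1,2,4}
'b' @ 1: {1,3,4,5}  ✓accept
'b' @ 2: {5}  ✓accept
'a' @ 3: {}  — dead — no transitions
rest 'ccc' ignored (set empty)
final: {}; accept 5 not in set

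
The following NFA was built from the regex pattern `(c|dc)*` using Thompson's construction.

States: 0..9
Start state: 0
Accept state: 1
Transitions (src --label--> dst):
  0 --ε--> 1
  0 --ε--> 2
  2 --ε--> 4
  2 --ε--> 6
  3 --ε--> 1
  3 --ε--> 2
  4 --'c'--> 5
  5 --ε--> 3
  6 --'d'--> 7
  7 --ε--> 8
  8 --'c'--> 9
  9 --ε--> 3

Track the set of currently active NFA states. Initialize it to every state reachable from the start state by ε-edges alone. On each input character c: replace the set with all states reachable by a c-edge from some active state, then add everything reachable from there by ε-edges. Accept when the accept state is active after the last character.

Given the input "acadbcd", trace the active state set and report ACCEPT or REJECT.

Answer: REJECT

Derivation:
initial (ε-close {0}): {0,1,2,4,6}
'a' @ 1: {}  — dead — no transitions
rest 'cadbcd' ignored (set empty)
end set {} — state 1 not in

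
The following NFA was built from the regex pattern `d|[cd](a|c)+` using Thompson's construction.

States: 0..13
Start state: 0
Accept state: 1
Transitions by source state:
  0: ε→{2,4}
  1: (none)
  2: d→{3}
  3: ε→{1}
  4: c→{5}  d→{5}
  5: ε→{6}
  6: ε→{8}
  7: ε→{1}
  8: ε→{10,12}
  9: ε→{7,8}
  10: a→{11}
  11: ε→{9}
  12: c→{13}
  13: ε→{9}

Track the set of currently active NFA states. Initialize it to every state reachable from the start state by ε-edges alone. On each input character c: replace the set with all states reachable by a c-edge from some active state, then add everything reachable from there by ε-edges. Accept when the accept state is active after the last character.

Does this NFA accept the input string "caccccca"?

initial (ε-close {0}): {0,2,4}
'c' @ 1: {5,6,8,10,12}
'a' @ 2: {1,7,8,9,10,11,12}  (accept∈set)
'c' @ 3: {1,7,8,9,10,12,13}  (accept∈set)
'c' @ 4: {1,7,8,9,10,12,13}  (accept∈set)
'c' @ 5: {1,7,8,9,10,12,13}  (accept∈set)
'c' @ 6: {1,7,8,9,10,12,13}  (accept∈set)
'c' @ 7: {1,7,8,9,10,12,13}  (accept∈set)
'a' @ 8: {1,7,8,9,10,11,12}  (accept∈set)
end set {1,7,8,9,10,11,12} — state 1 in

Answer: ACCEPT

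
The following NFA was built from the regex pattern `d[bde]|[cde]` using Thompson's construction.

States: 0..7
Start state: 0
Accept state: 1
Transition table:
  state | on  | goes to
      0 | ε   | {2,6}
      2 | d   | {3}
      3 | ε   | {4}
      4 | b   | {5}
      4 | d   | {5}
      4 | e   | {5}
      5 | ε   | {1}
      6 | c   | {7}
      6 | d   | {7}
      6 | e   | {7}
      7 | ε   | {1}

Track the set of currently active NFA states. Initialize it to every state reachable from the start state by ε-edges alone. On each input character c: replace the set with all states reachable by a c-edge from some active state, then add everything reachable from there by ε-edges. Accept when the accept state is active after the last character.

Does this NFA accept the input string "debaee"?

start: ε-closure({0}) = {0,2,6}
'd' @ 1: {1,3,4,7}  [accepting]
'e' @ 2: {1,5}  [accepting]
'b' @ 3: {}  — state set empty
rest 'aee' ignored (set empty)
after full input: {}  (accept=1 not in)

Answer: REJECT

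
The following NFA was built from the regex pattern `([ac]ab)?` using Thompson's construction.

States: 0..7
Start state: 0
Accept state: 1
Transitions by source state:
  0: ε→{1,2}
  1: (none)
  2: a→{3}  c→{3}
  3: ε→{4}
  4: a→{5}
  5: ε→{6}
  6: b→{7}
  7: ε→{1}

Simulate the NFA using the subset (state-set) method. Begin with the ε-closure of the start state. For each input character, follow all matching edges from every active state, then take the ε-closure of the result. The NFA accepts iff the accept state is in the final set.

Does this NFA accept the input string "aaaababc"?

start: ε-closure({0}) = {0,1,2}
'a' @ 1: {3,4}
'a' @ 2: {5,6}
'a' @ 3: {}  — dead — no transitions
rest 'ababc' ignored (set empty)
final: {}; accept 1 not in set

Answer: REJECT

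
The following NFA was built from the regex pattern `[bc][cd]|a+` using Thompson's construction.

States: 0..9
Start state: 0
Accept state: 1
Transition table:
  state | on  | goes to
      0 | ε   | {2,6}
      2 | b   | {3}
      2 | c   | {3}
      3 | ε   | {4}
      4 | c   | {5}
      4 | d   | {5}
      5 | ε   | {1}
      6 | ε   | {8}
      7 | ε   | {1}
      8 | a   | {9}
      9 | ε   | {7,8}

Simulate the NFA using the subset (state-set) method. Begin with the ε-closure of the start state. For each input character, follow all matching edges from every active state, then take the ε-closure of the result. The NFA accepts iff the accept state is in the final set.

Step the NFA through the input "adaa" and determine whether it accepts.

Answer: REJECT

Trace:
S₀ = ε-closure({0}) = {0,2,6,8}
'a' @ 1: {1,7,8,9}  ✓accept
'd' @ 2: {}  — dead — no transitions
rest 'aa' ignored (set empty)
end set {} — state 1 not in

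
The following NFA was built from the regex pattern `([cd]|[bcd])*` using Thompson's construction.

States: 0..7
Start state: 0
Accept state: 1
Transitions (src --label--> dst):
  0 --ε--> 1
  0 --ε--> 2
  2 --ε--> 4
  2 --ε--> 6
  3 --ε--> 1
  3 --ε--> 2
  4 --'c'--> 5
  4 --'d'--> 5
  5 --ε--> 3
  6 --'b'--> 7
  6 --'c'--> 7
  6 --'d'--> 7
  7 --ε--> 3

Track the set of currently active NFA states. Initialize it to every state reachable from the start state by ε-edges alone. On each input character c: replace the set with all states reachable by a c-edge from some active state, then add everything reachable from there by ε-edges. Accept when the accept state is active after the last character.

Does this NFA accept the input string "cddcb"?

Answer: ACCEPT

Trace:
S₀ = ε-closure({0}) = {0,1,2,4,6}
'c' @ 1: {1,2,3,4,5,6,7}  ✓accept
'd' @ 2: {1,2,3,4,5,6,7}  ✓accept
'd' @ 3: {1,2,3,4,5,6,7}  ✓accept
'c' @ 4: {1,2,3,4,5,6,7}  ✓accept
'b' @ 5: {1,2,3,4,6,7}  ✓accept
end set {1,2,3,4,6,7} — state 1 in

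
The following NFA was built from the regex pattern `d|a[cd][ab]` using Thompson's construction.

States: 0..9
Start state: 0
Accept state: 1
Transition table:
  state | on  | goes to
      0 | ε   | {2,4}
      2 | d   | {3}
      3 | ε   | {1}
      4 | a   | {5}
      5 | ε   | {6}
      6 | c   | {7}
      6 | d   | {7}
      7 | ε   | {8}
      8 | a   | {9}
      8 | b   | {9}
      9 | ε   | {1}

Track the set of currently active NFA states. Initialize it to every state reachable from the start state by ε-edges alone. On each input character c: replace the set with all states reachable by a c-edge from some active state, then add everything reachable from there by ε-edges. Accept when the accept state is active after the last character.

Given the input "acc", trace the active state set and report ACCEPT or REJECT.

initial (ε-close {0}): {0,2,4}
'a' @ 1: {5,6}
'c' @ 2: {7,8}
'c' @ 3: {}  — state set empty
final: {}; accept 1 not in set

Answer: REJECT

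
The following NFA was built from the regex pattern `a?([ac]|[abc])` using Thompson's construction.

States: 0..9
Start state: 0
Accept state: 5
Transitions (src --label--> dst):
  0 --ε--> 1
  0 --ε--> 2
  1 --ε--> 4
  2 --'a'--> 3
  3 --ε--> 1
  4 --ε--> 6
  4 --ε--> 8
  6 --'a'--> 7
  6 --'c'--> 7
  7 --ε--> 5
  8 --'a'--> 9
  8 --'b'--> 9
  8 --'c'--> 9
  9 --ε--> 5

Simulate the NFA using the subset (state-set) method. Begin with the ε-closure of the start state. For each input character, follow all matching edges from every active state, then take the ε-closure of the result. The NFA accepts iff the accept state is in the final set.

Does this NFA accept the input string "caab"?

Answer: REJECT

Steps:
initial (ε-close {0}): {0,1,2,4,6,8}
'c' @ 1: {5,7,9}  [accepting]
'a' @ 2: {}  — state set empty
rest 'ab' ignored (set empty)
after full input: {}  (accept=5 not in)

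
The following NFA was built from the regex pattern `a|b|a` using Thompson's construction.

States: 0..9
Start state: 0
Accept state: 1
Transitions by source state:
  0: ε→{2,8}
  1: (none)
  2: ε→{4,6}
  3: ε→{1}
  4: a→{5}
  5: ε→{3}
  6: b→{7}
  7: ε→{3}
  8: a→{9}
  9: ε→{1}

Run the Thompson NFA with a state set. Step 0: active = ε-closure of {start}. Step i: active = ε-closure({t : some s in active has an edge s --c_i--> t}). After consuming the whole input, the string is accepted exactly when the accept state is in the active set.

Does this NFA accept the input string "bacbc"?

initial (ε-close {0}): {0,2,4,6,8}
'b' @ 1: {1,3,7}  [accepting]
'a' @ 2: {}  — state set empty
rest 'cbc' ignored (set empty)
after full input: {}  (accept=1 not in)

Answer: REJECT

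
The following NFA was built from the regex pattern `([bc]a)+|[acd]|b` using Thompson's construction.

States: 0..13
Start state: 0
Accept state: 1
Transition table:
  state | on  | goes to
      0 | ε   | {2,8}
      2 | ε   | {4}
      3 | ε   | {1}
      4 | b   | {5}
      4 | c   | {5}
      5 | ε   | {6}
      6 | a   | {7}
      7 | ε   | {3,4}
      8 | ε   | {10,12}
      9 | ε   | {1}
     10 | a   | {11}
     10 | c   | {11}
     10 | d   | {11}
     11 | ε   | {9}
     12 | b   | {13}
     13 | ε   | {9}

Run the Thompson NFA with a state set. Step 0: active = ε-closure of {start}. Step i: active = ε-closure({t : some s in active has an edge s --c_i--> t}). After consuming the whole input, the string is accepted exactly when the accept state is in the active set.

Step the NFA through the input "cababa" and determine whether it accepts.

Answer: ACCEPT

Derivation:
initial (ε-close {0}): {0,2,4,8,10,12}
'c' @ 1: {1,5,6,9,11}  [accepting]
'a' @ 2: {1,3,4,7}  [accepting]
'b' @ 3: {5,6}
'a' @ 4: {1,3,4,7}  [accepting]
'b' @ 5: {5,6}
'a' @ 6: {1,3,4,7}  [accepting]
end set {1,3,4,7} — state 1 in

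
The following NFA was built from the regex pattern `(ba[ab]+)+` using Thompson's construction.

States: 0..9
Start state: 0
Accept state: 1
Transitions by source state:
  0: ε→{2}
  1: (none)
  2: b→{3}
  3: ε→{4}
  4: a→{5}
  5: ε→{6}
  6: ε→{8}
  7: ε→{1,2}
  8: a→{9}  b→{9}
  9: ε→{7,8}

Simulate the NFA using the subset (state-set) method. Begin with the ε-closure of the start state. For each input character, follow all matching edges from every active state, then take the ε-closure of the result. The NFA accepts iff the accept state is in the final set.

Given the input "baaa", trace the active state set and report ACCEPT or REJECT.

Answer: ACCEPT

Derivation:
S₀ = ε-closure({0}) = {0,2}
'b' @ 1: {3,4}
'a' @ 2: {5,6,8}
'a' @ 3: {1,2,7,8,9}  (accept∈set)
'a' @ 4: {1,2,7,8,9}  (accept∈set)
end set {1,2,7,8,9} — state 1 in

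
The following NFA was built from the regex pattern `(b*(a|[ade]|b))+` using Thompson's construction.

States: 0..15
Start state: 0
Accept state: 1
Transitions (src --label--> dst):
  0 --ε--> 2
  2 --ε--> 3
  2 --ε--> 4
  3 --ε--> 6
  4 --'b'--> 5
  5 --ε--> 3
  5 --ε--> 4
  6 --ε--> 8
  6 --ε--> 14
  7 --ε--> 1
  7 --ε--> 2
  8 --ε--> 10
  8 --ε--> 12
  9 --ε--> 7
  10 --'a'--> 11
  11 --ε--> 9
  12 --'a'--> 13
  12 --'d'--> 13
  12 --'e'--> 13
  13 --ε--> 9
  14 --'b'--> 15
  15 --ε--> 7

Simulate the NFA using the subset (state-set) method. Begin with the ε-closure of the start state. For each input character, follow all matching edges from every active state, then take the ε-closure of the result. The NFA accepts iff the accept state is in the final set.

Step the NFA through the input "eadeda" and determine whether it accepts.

S₀ = ε-closure({0}) = {0,2,3,4,6,8,10,12,14}
'e' @ 1: {1,2,3,4,6,7,8,9,10,12,13,14}  (accept∈set)
'a' @ 2: {1,2,3,4,6,7,8,9,10,11,12,13,14}  (accept∈set)
'd' @ 3: {1,2,3,4,6,7,8,9,10,12,13,14}  (accept∈set)
'e' @ 4: {1,2,3,4,6,7,8,9,10,12,13,14}  (accept∈set)
'd' @ 5: {1,2,3,4,6,7,8,9,10,12,13,14}  (accept∈set)
'a' @ 6: {1,2,3,4,6,7,8,9,10,11,12,13,14}  (accept∈set)
end set {1,2,3,4,6,7,8,9,10,11,12,13,14} — state 1 in

Answer: ACCEPT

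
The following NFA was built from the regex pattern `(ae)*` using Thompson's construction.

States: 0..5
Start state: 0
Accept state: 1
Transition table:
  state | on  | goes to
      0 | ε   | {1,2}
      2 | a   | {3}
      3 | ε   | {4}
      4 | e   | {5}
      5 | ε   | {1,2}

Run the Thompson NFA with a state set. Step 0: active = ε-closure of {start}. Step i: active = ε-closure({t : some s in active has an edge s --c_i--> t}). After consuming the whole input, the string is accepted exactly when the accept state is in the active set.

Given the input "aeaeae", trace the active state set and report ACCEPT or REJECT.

Answer: ACCEPT

Derivation:
initial (ε-close {0}): {0,1,2}
'a' @ 1: {3,4}
'e' @ 2: {1,2,5}  ✓accept
'a' @ 3: {3,4}
'e' @ 4: {1,2,5}  ✓accept
'a' @ 5: {3,4}
'e' @ 6: {1,2,5}  ✓accept
final: {1,2,5}; accept 1 in set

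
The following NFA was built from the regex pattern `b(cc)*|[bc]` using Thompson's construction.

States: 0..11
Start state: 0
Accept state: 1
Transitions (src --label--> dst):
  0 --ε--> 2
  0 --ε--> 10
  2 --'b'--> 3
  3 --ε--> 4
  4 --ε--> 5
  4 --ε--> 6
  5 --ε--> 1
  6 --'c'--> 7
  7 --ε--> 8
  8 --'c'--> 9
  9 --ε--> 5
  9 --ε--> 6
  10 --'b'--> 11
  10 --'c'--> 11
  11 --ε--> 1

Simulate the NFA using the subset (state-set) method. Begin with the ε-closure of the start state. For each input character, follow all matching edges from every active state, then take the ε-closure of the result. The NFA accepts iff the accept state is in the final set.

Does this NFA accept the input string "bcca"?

start: ε-closure({0}) = {0,2,10}
'b' @ 1: {1,3,4,5,6,11}  (accept∈set)
'c' @ 2: {7,8}
'c' @ 3: {1,5,6,9}  (accept∈set)
'a' @ 4: {}  — dead — no transitions
end set {} — state 1 not in

Answer: REJECT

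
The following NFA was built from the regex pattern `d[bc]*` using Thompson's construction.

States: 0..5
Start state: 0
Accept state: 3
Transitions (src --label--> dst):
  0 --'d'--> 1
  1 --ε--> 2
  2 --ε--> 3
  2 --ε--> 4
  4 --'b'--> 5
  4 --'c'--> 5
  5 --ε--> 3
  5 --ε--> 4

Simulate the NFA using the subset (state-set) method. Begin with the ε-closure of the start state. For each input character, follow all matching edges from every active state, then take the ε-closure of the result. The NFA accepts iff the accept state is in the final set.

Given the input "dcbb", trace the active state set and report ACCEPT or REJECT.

initial (ε-close {0}): {0}
'd' @ 1: {1,2,3,4}  (accept∈set)
'c' @ 2: {3,4,5}  (accept∈set)
'b' @ 3: {3,4,5}  (accept∈set)
'b' @ 4: {3,4,5}  (accept∈set)
end set {3,4,5} — state 3 in

Answer: ACCEPT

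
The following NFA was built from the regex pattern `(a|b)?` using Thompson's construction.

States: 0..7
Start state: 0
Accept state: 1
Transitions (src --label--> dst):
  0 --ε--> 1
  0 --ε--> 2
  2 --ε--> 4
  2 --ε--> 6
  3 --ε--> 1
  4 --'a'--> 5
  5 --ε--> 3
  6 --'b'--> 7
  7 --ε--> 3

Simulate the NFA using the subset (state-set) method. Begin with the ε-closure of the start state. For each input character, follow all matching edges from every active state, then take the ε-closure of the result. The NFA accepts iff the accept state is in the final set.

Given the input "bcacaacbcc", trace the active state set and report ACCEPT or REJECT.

start: ε-closure({0}) = {0,1,2,4,6}
'b' @ 1: {1,3,7}  [accepting]
'c' @ 2: {}  — state set empty
rest 'acaacbcc' ignored (set empty)
after full input: {}  (accept=1 not in)

Answer: REJECT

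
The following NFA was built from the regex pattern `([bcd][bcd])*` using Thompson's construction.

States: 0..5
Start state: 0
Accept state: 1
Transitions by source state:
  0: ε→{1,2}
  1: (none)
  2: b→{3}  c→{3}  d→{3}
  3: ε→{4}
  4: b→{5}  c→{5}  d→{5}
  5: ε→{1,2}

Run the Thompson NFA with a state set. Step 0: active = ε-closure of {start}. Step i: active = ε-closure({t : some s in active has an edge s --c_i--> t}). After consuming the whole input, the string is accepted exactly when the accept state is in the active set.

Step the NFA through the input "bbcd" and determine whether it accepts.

initial (ε-close {0}): {0,1,2}
'b' @ 1: {3,4}
'b' @ 2: {1,2,5}  (accept∈set)
'c' @ 3: {3,4}
'd' @ 4: {1,2,5}  (accept∈set)
after full input: {1,2,5}  (accept=1 in)

Answer: ACCEPT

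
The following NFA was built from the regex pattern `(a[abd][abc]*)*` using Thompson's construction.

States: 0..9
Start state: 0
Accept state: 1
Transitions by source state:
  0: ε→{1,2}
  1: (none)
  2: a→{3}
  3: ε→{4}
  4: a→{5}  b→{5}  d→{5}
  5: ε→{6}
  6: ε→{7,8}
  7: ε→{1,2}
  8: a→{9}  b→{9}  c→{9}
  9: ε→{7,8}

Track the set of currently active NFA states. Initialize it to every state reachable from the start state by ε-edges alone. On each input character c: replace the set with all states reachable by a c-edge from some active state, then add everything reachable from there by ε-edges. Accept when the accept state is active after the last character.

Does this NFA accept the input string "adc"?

Answer: ACCEPT

Derivation:
start: ε-closure({0}) = {0,1,2}
'a' @ 1: {3,4}
'd' @ 2: {1,2,5,6,7,8}  ✓accept
'c' @ 3: {1,2,7,8,9}  ✓accept
end set {1,2,7,8,9} — state 1 in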